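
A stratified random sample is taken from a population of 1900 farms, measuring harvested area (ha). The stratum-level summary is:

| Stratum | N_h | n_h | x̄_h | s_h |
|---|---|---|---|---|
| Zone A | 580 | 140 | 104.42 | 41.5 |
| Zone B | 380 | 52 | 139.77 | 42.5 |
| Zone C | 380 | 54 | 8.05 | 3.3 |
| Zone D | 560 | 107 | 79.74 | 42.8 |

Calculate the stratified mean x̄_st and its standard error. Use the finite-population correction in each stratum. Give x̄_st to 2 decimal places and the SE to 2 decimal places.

x̄_st ≈ 84.94, SE ≈ 1.81

x̄_st = Σ W_h x̄_h = (580·104.42 + 380·139.77 + 380·8.05 + 560·79.74)/1900 = 84.94189
V̂(x̄_st) = Σ W_h² (1 − n_h/N_h) s_h²/n_h, with W_h = N_h/N and N = 1900:
  stratum Zone A: (580/1900)²·(1 − 140/580)·41.5²/140 = 0.869644
  stratum Zone B: (380/1900)²·(1 − 52/380)·42.5²/52 = 1.19929
  stratum Zone C: (380/1900)²·(1 − 54/380)·3.3²/54 = 0.00692035
  stratum Zone D: (560/1900)²·(1 − 107/560)·42.8²/107 = 1.20305
V̂(x̄_st) = 3.2789
SE(x̄_st) = √3.2789 = 1.81077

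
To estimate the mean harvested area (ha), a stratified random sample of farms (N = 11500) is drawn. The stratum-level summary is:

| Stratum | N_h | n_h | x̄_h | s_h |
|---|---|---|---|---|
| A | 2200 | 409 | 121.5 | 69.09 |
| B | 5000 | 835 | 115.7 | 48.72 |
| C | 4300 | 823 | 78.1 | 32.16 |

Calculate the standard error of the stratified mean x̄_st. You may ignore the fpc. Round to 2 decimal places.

V̂(x̄_st) = Σ W_h² s_h²/n_h, with W_h = N_h/N and N = 11500:
  stratum A: (2200/11500)²·69.09²/409 = 0.427127
  stratum B: (5000/11500)²·48.72²/835 = 0.537369
  stratum C: (4300/11500)²·32.16²/823 = 0.175701
V̂(x̄_st) = 1.1402
SE(x̄_st) = √1.1402 = 1.0678

SE(x̄_st) ≈ 1.07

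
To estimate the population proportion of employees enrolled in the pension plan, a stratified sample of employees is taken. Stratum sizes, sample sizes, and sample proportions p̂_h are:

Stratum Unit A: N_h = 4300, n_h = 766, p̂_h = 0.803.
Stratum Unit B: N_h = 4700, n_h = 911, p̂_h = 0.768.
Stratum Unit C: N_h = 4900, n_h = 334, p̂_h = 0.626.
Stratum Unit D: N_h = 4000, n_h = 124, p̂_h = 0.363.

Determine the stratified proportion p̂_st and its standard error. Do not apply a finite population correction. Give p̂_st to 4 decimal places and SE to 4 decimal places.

p̂_st ≈ 0.6470, SE ≈ 0.0131

N = 17900; stratum weights W_h = N_h/N.
p̂_st = Σ W_h p̂_h = (4300·0.803 + 4700·0.768 + 4900·0.626 + 4000·0.363)/17900 = 0.64703
V̂(p̂_st) = Σ W_h² p̂_h(1−p̂_h)/(n_h−1):
  stratum Unit A: (4300/17900)²·0.803·0.197/765 = 1.1933e-05
  stratum Unit B: (4700/17900)²·0.768·0.232/910 = 1.34989e-05
  stratum Unit C: (4900/17900)²·0.626·0.374/333 = 5.26851e-05
  stratum Unit D: (4000/17900)²·0.363·0.637/123 = 9.38761e-05
V̂(p̂_st) = 0.000171993; SE = √V̂ = 0.0131146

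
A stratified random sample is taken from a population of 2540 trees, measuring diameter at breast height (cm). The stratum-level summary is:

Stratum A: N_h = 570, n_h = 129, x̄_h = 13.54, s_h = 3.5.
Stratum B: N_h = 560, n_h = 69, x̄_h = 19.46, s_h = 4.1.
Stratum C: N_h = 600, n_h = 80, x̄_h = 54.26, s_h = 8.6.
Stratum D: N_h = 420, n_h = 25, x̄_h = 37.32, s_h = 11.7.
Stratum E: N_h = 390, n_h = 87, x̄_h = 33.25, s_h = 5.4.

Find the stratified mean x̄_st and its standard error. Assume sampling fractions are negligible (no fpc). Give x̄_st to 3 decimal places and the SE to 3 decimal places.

x̄_st = Σ W_h x̄_h = (570·13.54 + 560·19.46 + 600·54.26 + 420·37.32 + 390·33.25)/2540 = 31.42256
V̂(x̄_st) = Σ W_h² s_h²/n_h, with W_h = N_h/N and N = 2540:
  stratum A: (570/2540)²·3.5²/129 = 0.00478221
  stratum B: (560/2540)²·4.1²/69 = 0.0118421
  stratum C: (600/2540)²·8.6²/80 = 0.0515872
  stratum D: (420/2540)²·11.7²/25 = 0.149714
  stratum E: (390/2540)²·5.4²/87 = 0.00790187
V̂(x̄_st) = 0.225828
SE(x̄_st) = √0.225828 = 0.475213

x̄_st ≈ 31.423, SE ≈ 0.475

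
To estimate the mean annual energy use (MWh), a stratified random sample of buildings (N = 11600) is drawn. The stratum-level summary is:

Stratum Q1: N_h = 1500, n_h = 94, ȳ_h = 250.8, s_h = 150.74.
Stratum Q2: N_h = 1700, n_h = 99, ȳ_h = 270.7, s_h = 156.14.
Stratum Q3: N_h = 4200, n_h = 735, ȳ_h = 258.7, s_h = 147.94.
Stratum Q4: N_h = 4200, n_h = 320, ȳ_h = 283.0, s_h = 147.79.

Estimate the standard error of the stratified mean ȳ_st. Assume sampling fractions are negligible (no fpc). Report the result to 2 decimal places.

SE(ȳ_st) ≈ 4.71

V̂(ȳ_st) = Σ W_h² s_h²/n_h, with W_h = N_h/N and N = 11600:
  stratum Q1: (1500/11600)²·150.74²/94 = 4.04199
  stratum Q2: (1700/11600)²·156.14²/99 = 5.28902
  stratum Q3: (4200/11600)²·147.94²/735 = 3.90361
  stratum Q4: (4200/11600)²·147.79²/320 = 8.94793
V̂(ȳ_st) = 22.1826
SE(ȳ_st) = √22.1826 = 4.70984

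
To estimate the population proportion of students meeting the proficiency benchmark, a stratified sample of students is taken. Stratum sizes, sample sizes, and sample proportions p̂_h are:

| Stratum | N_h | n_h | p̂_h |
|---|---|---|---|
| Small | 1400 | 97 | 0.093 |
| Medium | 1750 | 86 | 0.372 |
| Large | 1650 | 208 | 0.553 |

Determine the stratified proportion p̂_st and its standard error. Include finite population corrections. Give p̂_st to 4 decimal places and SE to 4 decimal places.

p̂_st ≈ 0.3528, SE ≈ 0.0232

N = 4800; stratum weights W_h = N_h/N.
p̂_st = Σ W_h p̂_h = (1400·0.093 + 1750·0.372 + 1650·0.553)/4800 = 0.35284
V̂(p̂_st) = Σ W_h² (1 − n_h/N_h) p̂_h(1−p̂_h)/(n_h−1):
  stratum Small: (1400/4800)²·(1 − 97/1400)·0.093·0.907/96 = 6.95679e-05
  stratum Medium: (1750/4800)²·(1 − 86/1750)·0.372·0.628/85 = 0.00034737
  stratum Large: (1650/4800)²·(1 − 208/1650)·0.553·0.447/207 = 0.000123319
V̂(p̂_st) = 0.000540257; SE = √V̂ = 0.0232434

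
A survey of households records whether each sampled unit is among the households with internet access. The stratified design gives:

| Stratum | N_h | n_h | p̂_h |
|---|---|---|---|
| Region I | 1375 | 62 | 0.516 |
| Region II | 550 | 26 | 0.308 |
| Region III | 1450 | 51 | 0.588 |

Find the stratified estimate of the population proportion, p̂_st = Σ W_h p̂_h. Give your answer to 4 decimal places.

p̂_st ≈ 0.5130

N = 3375; stratum weights W_h = N_h/N.
p̂_st = Σ W_h p̂_h = (1375·0.516 + 550·0.308 + 1450·0.588)/3375 = 0.51304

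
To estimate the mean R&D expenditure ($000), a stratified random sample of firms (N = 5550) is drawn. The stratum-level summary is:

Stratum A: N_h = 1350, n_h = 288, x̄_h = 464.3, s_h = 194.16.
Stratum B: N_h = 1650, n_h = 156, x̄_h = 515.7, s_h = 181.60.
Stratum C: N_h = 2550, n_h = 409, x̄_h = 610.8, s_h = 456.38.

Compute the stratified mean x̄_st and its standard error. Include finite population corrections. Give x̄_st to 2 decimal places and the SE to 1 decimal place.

x̄_st ≈ 546.89, SE ≈ 10.6

x̄_st = Σ W_h x̄_h = (1350·464.3 + 1650·515.7 + 2550·610.8)/5550 = 546.89189
V̂(x̄_st) = Σ W_h² (1 − n_h/N_h) s_h²/n_h, with W_h = N_h/N and N = 5550:
  stratum A: (1350/5550)²·(1 − 288/1350)·194.16²/288 = 6.09255
  stratum B: (1650/5550)²·(1 − 156/1650)·181.60²/156 = 16.9183
  stratum C: (2550/5550)²·(1 − 409/2550)·456.38²/409 = 90.2611
V̂(x̄_st) = 113.272
SE(x̄_st) = √113.272 = 10.6429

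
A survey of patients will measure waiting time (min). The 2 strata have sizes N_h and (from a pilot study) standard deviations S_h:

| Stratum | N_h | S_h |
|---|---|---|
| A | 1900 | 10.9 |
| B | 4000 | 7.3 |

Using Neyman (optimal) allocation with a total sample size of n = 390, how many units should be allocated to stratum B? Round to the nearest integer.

Neyman allocation: n_h = n · N_h S_h / Σ N_i S_i, with n = 390.
  stratum A: N_h·S_h = 1900·10.9 = 20710.00
  stratum B: N_h·S_h = 4000·7.3 = 29200.00
Σ N_h S_h = 49910.00
n for stratum B = 390·29200.00/49910.00 = 228.171 → 228

228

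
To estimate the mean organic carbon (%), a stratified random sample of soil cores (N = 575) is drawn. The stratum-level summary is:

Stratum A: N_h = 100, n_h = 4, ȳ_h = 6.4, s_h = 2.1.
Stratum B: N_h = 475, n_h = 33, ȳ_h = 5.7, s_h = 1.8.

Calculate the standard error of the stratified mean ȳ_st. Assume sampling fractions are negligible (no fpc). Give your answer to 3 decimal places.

V̂(ȳ_st) = Σ W_h² s_h²/n_h, with W_h = N_h/N and N = 575:
  stratum A: (100/575)²·2.1²/4 = 0.0333459
  stratum B: (475/575)²·1.8²/33 = 0.0670012
V̂(ȳ_st) = 0.100347
SE(ȳ_st) = √0.100347 = 0.316776

SE(ȳ_st) ≈ 0.317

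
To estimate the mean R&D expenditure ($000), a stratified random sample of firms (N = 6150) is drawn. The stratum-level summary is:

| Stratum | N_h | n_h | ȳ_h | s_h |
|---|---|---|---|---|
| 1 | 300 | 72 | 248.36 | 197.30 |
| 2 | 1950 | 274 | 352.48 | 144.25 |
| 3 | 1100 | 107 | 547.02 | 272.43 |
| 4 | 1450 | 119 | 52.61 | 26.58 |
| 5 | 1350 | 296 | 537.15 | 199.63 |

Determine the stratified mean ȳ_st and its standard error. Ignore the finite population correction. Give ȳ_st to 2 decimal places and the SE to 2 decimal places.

ȳ_st ≈ 352.03, SE ≈ 6.16

ȳ_st = Σ W_h ȳ_h = (300·248.36 + 1950·352.48 + 1100·547.02 + 1450·52.61 + 1350·537.15)/6150 = 352.03301
V̂(ȳ_st) = Σ W_h² s_h²/n_h, with W_h = N_h/N and N = 6150:
  stratum 1: (300/6150)²·197.30²/72 = 1.28651
  stratum 2: (1950/6150)²·144.25²/274 = 7.63484
  stratum 3: (1100/6150)²·272.43²/107 = 22.1902
  stratum 4: (1450/6150)²·26.58²/119 = 0.330026
  stratum 5: (1350/6150)²·199.63²/296 = 6.4875
V̂(ȳ_st) = 37.9291
SE(ȳ_st) = √37.9291 = 6.15866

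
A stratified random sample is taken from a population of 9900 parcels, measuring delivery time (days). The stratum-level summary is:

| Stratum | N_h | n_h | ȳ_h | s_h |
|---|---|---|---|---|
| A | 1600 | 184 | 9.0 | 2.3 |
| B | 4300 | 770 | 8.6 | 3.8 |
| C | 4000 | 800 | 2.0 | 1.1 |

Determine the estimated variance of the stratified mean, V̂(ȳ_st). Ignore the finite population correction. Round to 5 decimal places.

V̂(ȳ_st) ≈ 0.00454

V̂(ȳ_st) = Σ W_h² s_h²/n_h, with W_h = N_h/N and N = 9900:
  stratum A: (1600/9900)²·2.3²/184 = 0.000750944
  stratum B: (4300/9900)²·3.8²/770 = 0.00353788
  stratum C: (4000/9900)²·1.1²/800 = 0.000246914
V̂(ȳ_st) = 0.00453574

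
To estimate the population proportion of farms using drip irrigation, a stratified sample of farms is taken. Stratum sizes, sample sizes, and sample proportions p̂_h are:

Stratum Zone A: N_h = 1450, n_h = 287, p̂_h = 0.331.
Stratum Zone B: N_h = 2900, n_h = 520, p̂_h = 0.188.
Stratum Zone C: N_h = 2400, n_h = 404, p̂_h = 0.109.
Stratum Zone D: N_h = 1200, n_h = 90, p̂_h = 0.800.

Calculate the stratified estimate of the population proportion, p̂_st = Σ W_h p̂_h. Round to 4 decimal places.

N = 7950; stratum weights W_h = N_h/N.
p̂_st = Σ W_h p̂_h = (1450·0.331 + 2900·0.188 + 2400·0.109 + 1200·0.800)/7950 = 0.28261

p̂_st ≈ 0.2826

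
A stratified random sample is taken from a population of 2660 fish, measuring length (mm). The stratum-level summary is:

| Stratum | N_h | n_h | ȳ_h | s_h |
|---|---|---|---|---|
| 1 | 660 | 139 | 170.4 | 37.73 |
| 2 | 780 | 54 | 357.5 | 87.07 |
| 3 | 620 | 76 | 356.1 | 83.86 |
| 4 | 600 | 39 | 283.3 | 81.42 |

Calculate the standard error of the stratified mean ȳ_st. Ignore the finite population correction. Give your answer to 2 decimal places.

V̂(ȳ_st) = Σ W_h² s_h²/n_h, with W_h = N_h/N and N = 2660:
  stratum 1: (660/2660)²·37.73²/139 = 0.630498
  stratum 2: (780/2660)²·87.07²/54 = 12.0717
  stratum 3: (620/2660)²·83.86²/76 = 5.02709
  stratum 4: (600/2660)²·81.42²/39 = 8.64842
V̂(ȳ_st) = 26.3777
SE(ȳ_st) = √26.3777 = 5.13593

SE(ȳ_st) ≈ 5.14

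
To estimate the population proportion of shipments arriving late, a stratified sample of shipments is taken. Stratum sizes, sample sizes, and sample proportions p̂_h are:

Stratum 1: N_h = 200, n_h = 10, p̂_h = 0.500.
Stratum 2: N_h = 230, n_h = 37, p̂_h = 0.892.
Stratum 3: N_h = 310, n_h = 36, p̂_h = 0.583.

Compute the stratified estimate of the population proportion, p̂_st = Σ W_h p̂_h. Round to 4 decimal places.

N = 740; stratum weights W_h = N_h/N.
p̂_st = Σ W_h p̂_h = (200·0.500 + 230·0.892 + 310·0.583)/740 = 0.65661

p̂_st ≈ 0.6566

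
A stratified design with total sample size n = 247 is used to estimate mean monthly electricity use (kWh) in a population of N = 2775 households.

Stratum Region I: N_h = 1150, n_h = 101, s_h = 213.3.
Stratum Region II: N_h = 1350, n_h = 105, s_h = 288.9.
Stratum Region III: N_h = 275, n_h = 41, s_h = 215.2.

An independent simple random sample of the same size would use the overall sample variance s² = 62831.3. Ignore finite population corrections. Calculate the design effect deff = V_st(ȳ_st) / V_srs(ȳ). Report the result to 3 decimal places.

V̂(ȳ_st) = Σ W_h² s_h²/n_h, with W_h = N_h/N and N = 2775:
  stratum Region I: (1150/2775)²·213.3²/101 = 77.3624
  stratum Region II: (1350/2775)²·288.9²/105 = 188.125
  stratum Region III: (275/2775)²·215.2²/41 = 11.0928
V_st = 276.581
V_srs = s²/n = 62831.3/247 = 254.378
deff = V_st / V_srs = 276.581/254.378 = 1.0873

deff ≈ 1.087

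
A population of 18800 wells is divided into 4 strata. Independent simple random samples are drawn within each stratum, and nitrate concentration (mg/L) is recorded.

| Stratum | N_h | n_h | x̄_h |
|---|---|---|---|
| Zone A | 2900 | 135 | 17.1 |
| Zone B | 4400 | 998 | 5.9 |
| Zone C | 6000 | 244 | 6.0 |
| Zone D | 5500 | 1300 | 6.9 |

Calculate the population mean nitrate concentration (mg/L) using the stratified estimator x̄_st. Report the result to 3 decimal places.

x̄_st ≈ 7.952

N = Σ N_h = 18800. Stratum weights W_h = N_h/N.
x̄_st = (2900·17.1 + 4400·5.9 + 6000·6.0 + 5500·6.9) / 18800 = 7.95213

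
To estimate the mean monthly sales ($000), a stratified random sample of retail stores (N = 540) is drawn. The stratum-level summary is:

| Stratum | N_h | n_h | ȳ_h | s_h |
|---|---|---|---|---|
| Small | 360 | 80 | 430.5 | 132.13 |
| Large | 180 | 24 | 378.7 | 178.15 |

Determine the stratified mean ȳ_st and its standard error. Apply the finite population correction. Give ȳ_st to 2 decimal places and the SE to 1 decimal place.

ȳ_st ≈ 413.23, SE ≈ 14.2

ȳ_st = Σ W_h ȳ_h = (360·430.5 + 180·378.7)/540 = 413.23333
V̂(ȳ_st) = Σ W_h² (1 − n_h/N_h) s_h²/n_h, with W_h = N_h/N and N = 540:
  stratum Small: (360/540)²·(1 − 80/360)·132.13²/80 = 75.4373
  stratum Large: (180/540)²·(1 − 24/180)·178.15²/24 = 127.342
V̂(ȳ_st) = 202.779
SE(ȳ_st) = √202.779 = 14.24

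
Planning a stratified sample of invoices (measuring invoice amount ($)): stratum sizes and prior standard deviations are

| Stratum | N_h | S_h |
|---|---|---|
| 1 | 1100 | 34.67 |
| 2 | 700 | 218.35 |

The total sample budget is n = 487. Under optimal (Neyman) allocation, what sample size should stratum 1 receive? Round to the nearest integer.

97

Neyman allocation: n_h = n · N_h S_h / Σ N_i S_i, with n = 487.
  stratum 1: N_h·S_h = 1100·34.67 = 38137.00
  stratum 2: N_h·S_h = 700·218.35 = 152845.00
Σ N_h S_h = 190982.00
n for stratum 1 = 487·38137.00/190982.00 = 97.249 → 97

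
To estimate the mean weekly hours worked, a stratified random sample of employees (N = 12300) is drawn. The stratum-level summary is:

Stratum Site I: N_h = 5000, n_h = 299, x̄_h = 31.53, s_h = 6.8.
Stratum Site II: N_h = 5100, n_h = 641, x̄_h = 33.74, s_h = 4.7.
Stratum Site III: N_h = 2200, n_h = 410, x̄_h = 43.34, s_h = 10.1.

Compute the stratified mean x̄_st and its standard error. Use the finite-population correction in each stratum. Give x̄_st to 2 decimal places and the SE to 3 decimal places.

x̄_st ≈ 34.56, SE ≈ 0.189

x̄_st = Σ W_h x̄_h = (5000·31.53 + 5100·33.74 + 2200·43.34)/12300 = 34.55870
V̂(x̄_st) = Σ W_h² (1 − n_h/N_h) s_h²/n_h, with W_h = N_h/N and N = 12300:
  stratum Site I: (5000/12300)²·(1 − 299/5000)·6.8²/299 = 0.0240268
  stratum Site II: (5100/12300)²·(1 − 641/5100)·4.7²/641 = 0.00518006
  stratum Site III: (2200/12300)²·(1 − 410/2200)·10.1²/410 = 0.00647626
V̂(x̄_st) = 0.0356832
SE(x̄_st) = √0.0356832 = 0.1889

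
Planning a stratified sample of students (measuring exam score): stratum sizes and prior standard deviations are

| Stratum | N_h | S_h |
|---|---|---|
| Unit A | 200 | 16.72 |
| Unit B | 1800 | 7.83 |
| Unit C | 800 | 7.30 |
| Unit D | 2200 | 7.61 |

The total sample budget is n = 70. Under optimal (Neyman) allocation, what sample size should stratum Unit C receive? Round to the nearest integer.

10

Neyman allocation: n_h = n · N_h S_h / Σ N_i S_i, with n = 70.
  stratum Unit A: N_h·S_h = 200·16.72 = 3344.00
  stratum Unit B: N_h·S_h = 1800·7.83 = 14094.00
  stratum Unit C: N_h·S_h = 800·7.30 = 5840.00
  stratum Unit D: N_h·S_h = 2200·7.61 = 16742.00
Σ N_h S_h = 40020.00
n for stratum Unit C = 70·5840.00/40020.00 = 10.215 → 10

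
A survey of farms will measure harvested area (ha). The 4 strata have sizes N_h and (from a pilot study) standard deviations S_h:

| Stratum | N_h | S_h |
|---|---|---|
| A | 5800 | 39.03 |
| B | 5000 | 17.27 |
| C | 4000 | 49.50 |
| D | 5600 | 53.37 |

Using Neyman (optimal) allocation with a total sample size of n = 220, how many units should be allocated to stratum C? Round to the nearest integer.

54

Neyman allocation: n_h = n · N_h S_h / Σ N_i S_i, with n = 220.
  stratum A: N_h·S_h = 5800·39.03 = 226374.00
  stratum B: N_h·S_h = 5000·17.27 = 86350.00
  stratum C: N_h·S_h = 4000·49.50 = 198000.00
  stratum D: N_h·S_h = 5600·53.37 = 298872.00
Σ N_h S_h = 809596.00
n for stratum C = 220·198000.00/809596.00 = 53.805 → 54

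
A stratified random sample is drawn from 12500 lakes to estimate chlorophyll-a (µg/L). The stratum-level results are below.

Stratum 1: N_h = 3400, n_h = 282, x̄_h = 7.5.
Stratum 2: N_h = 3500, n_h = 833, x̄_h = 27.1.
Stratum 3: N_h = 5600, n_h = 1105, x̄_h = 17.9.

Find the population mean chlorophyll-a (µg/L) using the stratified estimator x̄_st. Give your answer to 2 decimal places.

x̄_st ≈ 17.65

N = Σ N_h = 12500. Stratum weights W_h = N_h/N.
x̄_st = (3400·7.5 + 3500·27.1 + 5600·17.9) / 12500 = 17.6472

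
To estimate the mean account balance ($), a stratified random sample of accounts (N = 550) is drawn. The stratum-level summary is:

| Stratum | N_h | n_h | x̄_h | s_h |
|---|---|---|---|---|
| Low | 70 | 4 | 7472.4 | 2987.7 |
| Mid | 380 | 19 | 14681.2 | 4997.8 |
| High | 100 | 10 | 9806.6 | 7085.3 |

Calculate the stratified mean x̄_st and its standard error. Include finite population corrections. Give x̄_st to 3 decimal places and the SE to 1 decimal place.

x̄_st = Σ W_h x̄_h = (70·7472.4 + 380·14681.2 + 100·9806.6)/550 = 12877.42545
V̂(x̄_st) = Σ W_h² (1 − n_h/N_h) s_h²/n_h, with W_h = N_h/N and N = 550:
  stratum Low: (70/550)²·(1 − 4/70)·2987.7²/4 = 34082.4
  stratum Mid: (380/550)²·(1 − 19/380)·4997.8²/19 = 596169
  stratum High: (100/550)²·(1 − 10/100)·7085.3²/10 = 149360
V̂(x̄_st) = 779611
SE(x̄_st) = √779611 = 882.956

x̄_st ≈ 12877.425, SE ≈ 883.0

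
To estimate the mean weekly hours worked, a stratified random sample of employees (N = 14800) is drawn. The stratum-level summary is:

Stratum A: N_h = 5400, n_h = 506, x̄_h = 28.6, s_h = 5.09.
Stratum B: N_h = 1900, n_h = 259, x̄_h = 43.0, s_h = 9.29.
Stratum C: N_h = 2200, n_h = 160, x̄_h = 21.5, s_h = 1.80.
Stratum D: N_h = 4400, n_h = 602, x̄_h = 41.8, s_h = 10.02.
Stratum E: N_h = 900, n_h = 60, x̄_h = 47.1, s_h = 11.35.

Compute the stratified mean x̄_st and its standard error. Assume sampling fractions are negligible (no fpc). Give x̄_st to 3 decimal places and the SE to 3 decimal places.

x̄_st ≈ 34.443, SE ≈ 0.188

x̄_st = Σ W_h x̄_h = (5400·28.6 + 1900·43.0 + 2200·21.5 + 4400·41.8 + 900·47.1)/14800 = 34.44257
V̂(x̄_st) = Σ W_h² s_h²/n_h, with W_h = N_h/N and N = 14800:
  stratum A: (5400/14800)²·5.09²/506 = 0.00681631
  stratum B: (1900/14800)²·9.29²/259 = 0.00549181
  stratum C: (2200/14800)²·1.80²/160 = 0.000447453
  stratum D: (4400/14800)²·10.02²/602 = 0.0147408
  stratum E: (900/14800)²·11.35²/60 = 0.00793966
V̂(x̄_st) = 0.035436
SE(x̄_st) = √0.035436 = 0.188245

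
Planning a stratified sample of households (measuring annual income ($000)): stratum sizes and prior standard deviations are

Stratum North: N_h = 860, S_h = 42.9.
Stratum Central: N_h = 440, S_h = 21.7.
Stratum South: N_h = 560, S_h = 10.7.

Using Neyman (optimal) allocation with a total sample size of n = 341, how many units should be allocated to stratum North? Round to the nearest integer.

240

Neyman allocation: n_h = n · N_h S_h / Σ N_i S_i, with n = 341.
  stratum North: N_h·S_h = 860·42.9 = 36894.00
  stratum Central: N_h·S_h = 440·21.7 = 9548.00
  stratum South: N_h·S_h = 560·10.7 = 5992.00
Σ N_h S_h = 52434.00
n for stratum North = 341·36894.00/52434.00 = 239.937 → 240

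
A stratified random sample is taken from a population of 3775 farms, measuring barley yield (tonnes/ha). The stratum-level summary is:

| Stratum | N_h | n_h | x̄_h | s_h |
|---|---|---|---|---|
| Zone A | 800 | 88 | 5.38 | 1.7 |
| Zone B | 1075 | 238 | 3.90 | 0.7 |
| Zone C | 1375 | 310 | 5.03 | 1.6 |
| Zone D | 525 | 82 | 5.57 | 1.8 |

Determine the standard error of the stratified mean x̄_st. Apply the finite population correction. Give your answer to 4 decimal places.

V̂(x̄_st) = Σ W_h² (1 − n_h/N_h) s_h²/n_h, with W_h = N_h/N and N = 3775:
  stratum Zone A: (800/3775)²·(1 − 88/800)·1.7²/88 = 0.00131266
  stratum Zone B: (1075/3775)²·(1 − 238/1075)·0.7²/238 = 0.000129993
  stratum Zone C: (1375/3775)²·(1 − 310/1375)·1.6²/310 = 0.000848588
  stratum Zone D: (525/3775)²·(1 − 82/525)·1.8²/82 = 0.000644852
V̂(x̄_st) = 0.00293609
SE(x̄_st) = √0.00293609 = 0.0541857

SE(x̄_st) ≈ 0.0542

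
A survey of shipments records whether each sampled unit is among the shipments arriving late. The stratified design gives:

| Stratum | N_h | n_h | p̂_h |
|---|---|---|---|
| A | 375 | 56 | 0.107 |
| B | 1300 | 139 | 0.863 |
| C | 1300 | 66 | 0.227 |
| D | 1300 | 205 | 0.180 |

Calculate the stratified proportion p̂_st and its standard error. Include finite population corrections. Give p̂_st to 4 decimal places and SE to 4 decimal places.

p̂_st ≈ 0.3956, SE ≈ 0.0194

N = 4275; stratum weights W_h = N_h/N.
p̂_st = Σ W_h p̂_h = (375·0.107 + 1300·0.863 + 1300·0.227 + 1300·0.180)/4275 = 0.39558
V̂(p̂_st) = Σ W_h² (1 − n_h/N_h) p̂_h(1−p̂_h)/(n_h−1):
  stratum A: (375/4275)²·(1 − 56/375)·0.107·0.893/55 = 1.13716e-05
  stratum B: (1300/4275)²·(1 − 139/1300)·0.863·0.137/138 = 7.07548e-05
  stratum C: (1300/4275)²·(1 − 66/1300)·0.227·0.773/65 = 0.000236962
  stratum D: (1300/4275)²·(1 − 205/1300)·0.180·0.820/204 = 5.63562e-05
V̂(p̂_st) = 0.000375444; SE = √V̂ = 0.0193764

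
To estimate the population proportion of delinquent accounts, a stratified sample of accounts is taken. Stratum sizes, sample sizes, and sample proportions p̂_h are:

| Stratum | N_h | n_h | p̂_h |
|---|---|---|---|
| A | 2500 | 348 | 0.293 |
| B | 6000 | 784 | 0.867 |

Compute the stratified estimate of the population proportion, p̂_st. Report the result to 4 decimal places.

p̂_st ≈ 0.6982

N = 8500; stratum weights W_h = N_h/N.
p̂_st = Σ W_h p̂_h = (2500·0.293 + 6000·0.867)/8500 = 0.69818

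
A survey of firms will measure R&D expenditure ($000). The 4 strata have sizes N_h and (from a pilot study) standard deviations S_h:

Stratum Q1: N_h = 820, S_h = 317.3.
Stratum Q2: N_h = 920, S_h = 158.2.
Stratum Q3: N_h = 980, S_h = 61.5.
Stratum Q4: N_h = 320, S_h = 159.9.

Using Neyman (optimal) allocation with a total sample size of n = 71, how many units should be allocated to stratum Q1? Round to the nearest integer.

Neyman allocation: n_h = n · N_h S_h / Σ N_i S_i, with n = 71.
  stratum Q1: N_h·S_h = 820·317.3 = 260186.00
  stratum Q2: N_h·S_h = 920·158.2 = 145544.00
  stratum Q3: N_h·S_h = 980·61.5 = 60270.00
  stratum Q4: N_h·S_h = 320·159.9 = 51168.00
Σ N_h S_h = 517168.00
n for stratum Q1 = 71·260186.00/517168.00 = 35.720 → 36

36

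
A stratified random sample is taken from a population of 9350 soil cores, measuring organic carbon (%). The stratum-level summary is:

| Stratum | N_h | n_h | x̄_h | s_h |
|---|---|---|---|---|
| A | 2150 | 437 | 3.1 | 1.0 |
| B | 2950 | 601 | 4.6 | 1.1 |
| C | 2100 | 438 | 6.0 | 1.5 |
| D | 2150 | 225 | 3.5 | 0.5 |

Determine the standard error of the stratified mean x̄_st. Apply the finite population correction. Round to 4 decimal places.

SE(x̄_st) ≈ 0.0227

V̂(x̄_st) = Σ W_h² (1 − n_h/N_h) s_h²/n_h, with W_h = N_h/N and N = 9350:
  stratum A: (2150/9350)²·(1 − 437/2150)·1.0²/437 = 9.64031e-05
  stratum B: (2950/9350)²·(1 − 601/2950)·1.1²/601 = 0.000159585
  stratum C: (2100/9350)²·(1 − 438/2100)·1.5²/438 = 0.000205086
  stratum D: (2150/9350)²·(1 − 225/2150)·0.5²/225 = 5.26021e-05
V̂(x̄_st) = 0.000513676
SE(x̄_st) = √0.000513676 = 0.0226644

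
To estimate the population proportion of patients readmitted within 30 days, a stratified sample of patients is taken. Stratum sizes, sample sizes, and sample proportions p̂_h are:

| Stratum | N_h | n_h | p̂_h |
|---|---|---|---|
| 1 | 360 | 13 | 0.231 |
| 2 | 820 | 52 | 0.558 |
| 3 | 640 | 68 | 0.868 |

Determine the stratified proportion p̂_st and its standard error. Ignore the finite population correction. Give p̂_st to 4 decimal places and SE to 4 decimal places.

p̂_st ≈ 0.6023, SE ≈ 0.0421

N = 1820; stratum weights W_h = N_h/N.
p̂_st = Σ W_h p̂_h = (360·0.231 + 820·0.558 + 640·0.868)/1820 = 0.60233
V̂(p̂_st) = Σ W_h² p̂_h(1−p̂_h)/(n_h−1):
  stratum 1: (360/1820)²·0.231·0.769/12 = 0.000579188
  stratum 2: (820/1820)²·0.558·0.442/51 = 0.000981683
  stratum 3: (640/1820)²·0.868·0.132/67 = 0.000211464
V̂(p̂_st) = 0.00177233; SE = √V̂ = 0.0420991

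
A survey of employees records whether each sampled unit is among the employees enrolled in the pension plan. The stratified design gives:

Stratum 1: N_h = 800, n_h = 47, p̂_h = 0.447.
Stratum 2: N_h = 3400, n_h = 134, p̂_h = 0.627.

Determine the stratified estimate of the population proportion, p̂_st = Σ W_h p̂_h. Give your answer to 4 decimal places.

N = 4200; stratum weights W_h = N_h/N.
p̂_st = Σ W_h p̂_h = (800·0.447 + 3400·0.627)/4200 = 0.59271

p̂_st ≈ 0.5927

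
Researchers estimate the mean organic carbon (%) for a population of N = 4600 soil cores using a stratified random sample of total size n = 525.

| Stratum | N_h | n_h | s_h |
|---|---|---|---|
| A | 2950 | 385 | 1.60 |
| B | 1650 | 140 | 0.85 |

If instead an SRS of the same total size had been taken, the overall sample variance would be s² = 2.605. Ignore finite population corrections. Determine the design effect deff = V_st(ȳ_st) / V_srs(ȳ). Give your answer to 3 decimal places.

deff ≈ 0.685

V̂(ȳ_st) = Σ W_h² s_h²/n_h, with W_h = N_h/N and N = 4600:
  stratum A: (2950/4600)²·1.60²/385 = 0.00273469
  stratum B: (1650/4600)²·0.85²/140 = 0.000663991
V_st = 0.00339868
V_srs = s²/n = 2.605/525 = 0.0049619
deff = V_st / V_srs = 0.00339868/0.0049619 = 0.6850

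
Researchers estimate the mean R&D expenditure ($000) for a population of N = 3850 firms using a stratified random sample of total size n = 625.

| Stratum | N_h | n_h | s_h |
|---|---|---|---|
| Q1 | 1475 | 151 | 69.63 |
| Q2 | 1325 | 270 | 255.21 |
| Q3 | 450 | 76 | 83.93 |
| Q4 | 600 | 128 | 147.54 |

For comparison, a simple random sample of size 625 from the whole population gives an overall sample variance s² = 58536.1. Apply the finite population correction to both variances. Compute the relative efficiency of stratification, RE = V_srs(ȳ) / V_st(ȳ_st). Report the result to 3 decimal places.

V̂(ȳ_st) = Σ W_h² (1 − n_h/N_h) s_h²/n_h, with W_h = N_h/N and N = 3850:
  stratum Q1: (1475/3850)²·(1 − 151/1475)·69.63²/151 = 4.23033
  stratum Q2: (1325/3850)²·(1 − 270/1325)·255.21²/270 = 22.7498
  stratum Q3: (450/3850)²·(1 − 76/450)·83.93²/76 = 1.05241
  stratum Q4: (600/3850)²·(1 − 128/600)·147.54²/128 = 3.24924
V_st = 31.2818
V_srs = (1 − 625/3850)·58536.1/625 = 78.4536
Relative efficiency = V_srs / V_st = 78.4536/31.2818 = 2.5080

RE ≈ 2.508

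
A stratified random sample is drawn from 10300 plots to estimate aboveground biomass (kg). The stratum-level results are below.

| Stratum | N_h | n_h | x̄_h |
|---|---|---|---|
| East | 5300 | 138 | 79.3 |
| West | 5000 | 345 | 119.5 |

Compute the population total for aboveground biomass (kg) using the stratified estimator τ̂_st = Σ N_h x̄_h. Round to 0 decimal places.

τ̂_st ≈ 1017790

τ̂_st = Σ N_h x̄_h = 5300·79.3 + 5000·119.5 = 1017790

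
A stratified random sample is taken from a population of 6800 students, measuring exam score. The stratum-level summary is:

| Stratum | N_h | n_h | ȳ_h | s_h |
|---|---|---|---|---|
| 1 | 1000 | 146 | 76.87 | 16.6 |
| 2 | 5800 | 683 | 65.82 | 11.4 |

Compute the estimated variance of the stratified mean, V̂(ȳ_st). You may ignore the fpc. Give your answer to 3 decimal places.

V̂(ȳ_st) = Σ W_h² s_h²/n_h, with W_h = N_h/N and N = 6800:
  stratum 1: (1000/6800)²·16.6²/146 = 0.0408174
  stratum 2: (5800/6800)²·11.4²/683 = 0.138429
V̂(ȳ_st) = 0.179246

V̂(ȳ_st) ≈ 0.179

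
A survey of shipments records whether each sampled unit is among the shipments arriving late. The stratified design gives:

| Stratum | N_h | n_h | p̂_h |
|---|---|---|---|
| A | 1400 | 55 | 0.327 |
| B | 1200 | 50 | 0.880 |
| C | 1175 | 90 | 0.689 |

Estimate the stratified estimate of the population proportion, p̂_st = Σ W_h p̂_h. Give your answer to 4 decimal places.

p̂_st ≈ 0.6155

N = 3775; stratum weights W_h = N_h/N.
p̂_st = Σ W_h p̂_h = (1400·0.327 + 1200·0.880 + 1175·0.689)/3775 = 0.61546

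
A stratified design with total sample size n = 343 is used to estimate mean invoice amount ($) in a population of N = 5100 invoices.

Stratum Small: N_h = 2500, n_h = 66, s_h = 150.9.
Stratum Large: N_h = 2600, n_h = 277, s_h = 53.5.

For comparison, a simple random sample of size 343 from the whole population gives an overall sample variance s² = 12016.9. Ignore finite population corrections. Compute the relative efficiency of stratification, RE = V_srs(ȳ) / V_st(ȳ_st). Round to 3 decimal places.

V̂(ȳ_st) = Σ W_h² s_h²/n_h, with W_h = N_h/N and N = 5100:
  stratum Small: (2500/5100)²·150.9²/66 = 82.9038
  stratum Large: (2600/5100)²·53.5²/277 = 2.68556
V_st = 85.5893
V_srs = s²/n = 12016.9/343 = 35.0347
Relative efficiency = V_srs / V_st = 35.0347/85.5893 = 0.4093

RE ≈ 0.409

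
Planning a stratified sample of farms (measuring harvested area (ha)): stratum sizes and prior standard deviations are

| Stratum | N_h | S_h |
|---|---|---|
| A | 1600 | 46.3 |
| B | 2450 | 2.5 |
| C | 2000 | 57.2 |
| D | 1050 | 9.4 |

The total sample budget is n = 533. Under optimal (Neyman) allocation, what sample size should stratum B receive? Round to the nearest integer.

Neyman allocation: n_h = n · N_h S_h / Σ N_i S_i, with n = 533.
  stratum A: N_h·S_h = 1600·46.3 = 74080.00
  stratum B: N_h·S_h = 2450·2.5 = 6125.00
  stratum C: N_h·S_h = 2000·57.2 = 114400.00
  stratum D: N_h·S_h = 1050·9.4 = 9870.00
Σ N_h S_h = 204475.00
n for stratum B = 533·6125.00/204475.00 = 15.966 → 16

16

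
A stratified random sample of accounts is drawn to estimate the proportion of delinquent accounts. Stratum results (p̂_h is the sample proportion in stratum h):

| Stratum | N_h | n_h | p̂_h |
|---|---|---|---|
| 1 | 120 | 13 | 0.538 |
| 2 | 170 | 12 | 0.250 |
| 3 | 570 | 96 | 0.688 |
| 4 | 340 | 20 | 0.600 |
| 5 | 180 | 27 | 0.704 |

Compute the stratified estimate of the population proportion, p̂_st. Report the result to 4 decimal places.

p̂_st ≈ 0.6014

N = 1380; stratum weights W_h = N_h/N.
p̂_st = Σ W_h p̂_h = (120·0.538 + 170·0.250 + 570·0.688 + 340·0.600 + 180·0.704)/1380 = 0.60141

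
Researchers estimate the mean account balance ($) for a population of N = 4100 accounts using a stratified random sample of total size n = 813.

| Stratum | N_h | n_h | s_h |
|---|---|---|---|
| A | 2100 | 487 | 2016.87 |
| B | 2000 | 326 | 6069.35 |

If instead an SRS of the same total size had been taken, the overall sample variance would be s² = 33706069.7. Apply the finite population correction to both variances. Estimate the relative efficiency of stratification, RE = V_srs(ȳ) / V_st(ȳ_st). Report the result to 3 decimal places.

V̂(ȳ_st) = Σ W_h² (1 − n_h/N_h) s_h²/n_h, with W_h = N_h/N and N = 4100:
  stratum A: (2100/4100)²·(1 − 487/2100)·2016.87²/487 = 1683.11
  stratum B: (2000/4100)²·(1 − 326/2000)·6069.35²/326 = 22505.3
V_st = 24188.4
V_srs = (1 − 813/4100)·33706069.7/813 = 33237.9
Relative efficiency = V_srs / V_st = 33237.9/24188.4 = 1.3741

RE ≈ 1.374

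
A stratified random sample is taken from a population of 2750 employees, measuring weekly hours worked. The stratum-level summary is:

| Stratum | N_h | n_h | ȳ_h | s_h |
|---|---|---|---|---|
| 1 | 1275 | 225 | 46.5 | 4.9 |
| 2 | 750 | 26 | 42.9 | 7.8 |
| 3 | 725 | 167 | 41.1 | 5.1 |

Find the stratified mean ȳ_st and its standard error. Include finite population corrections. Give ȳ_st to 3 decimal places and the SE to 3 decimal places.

ȳ_st ≈ 44.095, SE ≈ 0.442

ȳ_st = Σ W_h ȳ_h = (1275·46.5 + 750·42.9 + 725·41.1)/2750 = 44.09455
V̂(ȳ_st) = Σ W_h² (1 − n_h/N_h) s_h²/n_h, with W_h = N_h/N and N = 2750:
  stratum 1: (1275/2750)²·(1 − 225/1275)·4.9²/225 = 0.0188905
  stratum 2: (750/2750)²·(1 − 26/750)·7.8²/26 = 0.168016
  stratum 3: (725/2750)²·(1 − 167/725)·5.1²/167 = 0.00833164
V̂(ȳ_st) = 0.195238
SE(ȳ_st) = √0.195238 = 0.441857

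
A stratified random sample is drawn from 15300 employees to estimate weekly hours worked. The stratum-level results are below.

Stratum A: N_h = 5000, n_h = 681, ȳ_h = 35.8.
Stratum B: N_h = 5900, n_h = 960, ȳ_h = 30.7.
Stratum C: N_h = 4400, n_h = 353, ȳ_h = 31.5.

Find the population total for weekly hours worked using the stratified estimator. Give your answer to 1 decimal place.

τ̂_st ≈ 498730.0

τ̂_st = Σ N_h ȳ_h = 5000·35.8 + 5900·30.7 + 4400·31.5 = 498730.0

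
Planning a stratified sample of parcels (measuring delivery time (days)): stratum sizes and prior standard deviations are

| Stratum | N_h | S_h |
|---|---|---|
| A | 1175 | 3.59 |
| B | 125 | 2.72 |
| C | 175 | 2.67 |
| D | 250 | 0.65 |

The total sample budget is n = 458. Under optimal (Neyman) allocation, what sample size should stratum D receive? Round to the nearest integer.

Neyman allocation: n_h = n · N_h S_h / Σ N_i S_i, with n = 458.
  stratum A: N_h·S_h = 1175·3.59 = 4218.25
  stratum B: N_h·S_h = 125·2.72 = 340.00
  stratum C: N_h·S_h = 175·2.67 = 467.25
  stratum D: N_h·S_h = 250·0.65 = 162.50
Σ N_h S_h = 5188.00
n for stratum D = 458·162.50/5188.00 = 14.346 → 14

14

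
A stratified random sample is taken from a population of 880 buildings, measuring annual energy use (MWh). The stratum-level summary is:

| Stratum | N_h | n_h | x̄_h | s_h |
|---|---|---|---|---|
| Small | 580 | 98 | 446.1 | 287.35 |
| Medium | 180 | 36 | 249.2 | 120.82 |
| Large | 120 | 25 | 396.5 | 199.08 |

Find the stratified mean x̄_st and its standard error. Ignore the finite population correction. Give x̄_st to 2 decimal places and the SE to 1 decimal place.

x̄_st ≈ 399.06, SE ≈ 20.3

x̄_st = Σ W_h x̄_h = (580·446.1 + 180·249.2 + 120·396.5)/880 = 399.06136
V̂(x̄_st) = Σ W_h² s_h²/n_h, with W_h = N_h/N and N = 880:
  stratum Small: (580/880)²·287.35²/98 = 366.005
  stratum Medium: (180/880)²·120.82²/36 = 16.965
  stratum Large: (120/880)²·199.08²/25 = 29.479
V̂(x̄_st) = 412.449
SE(x̄_st) = √412.449 = 20.3088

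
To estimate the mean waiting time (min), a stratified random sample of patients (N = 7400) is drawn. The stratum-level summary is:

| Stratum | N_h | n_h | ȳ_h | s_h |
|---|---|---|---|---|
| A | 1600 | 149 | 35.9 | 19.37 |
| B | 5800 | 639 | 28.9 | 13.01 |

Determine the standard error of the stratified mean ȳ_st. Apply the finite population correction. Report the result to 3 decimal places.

V̂(ȳ_st) = Σ W_h² (1 − n_h/N_h) s_h²/n_h, with W_h = N_h/N and N = 7400:
  stratum A: (1600/7400)²·(1 − 149/1600)·19.37²/149 = 0.106757
  stratum B: (5800/7400)²·(1 − 639/5800)·13.01²/639 = 0.144795
V̂(ȳ_st) = 0.251552
SE(ȳ_st) = √0.251552 = 0.501549

SE(ȳ_st) ≈ 0.502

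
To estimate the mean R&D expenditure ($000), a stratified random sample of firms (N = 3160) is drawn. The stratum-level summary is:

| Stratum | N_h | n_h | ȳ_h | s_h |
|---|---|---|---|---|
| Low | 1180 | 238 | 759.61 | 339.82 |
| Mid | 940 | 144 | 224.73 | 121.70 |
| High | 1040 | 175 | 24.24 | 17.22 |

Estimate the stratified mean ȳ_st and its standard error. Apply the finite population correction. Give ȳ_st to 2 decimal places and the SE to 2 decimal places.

ȳ_st ≈ 358.48, SE ≈ 7.87

ȳ_st = Σ W_h ȳ_h = (1180·759.61 + 940·224.73 + 1040·24.24)/3160 = 358.47962
V̂(ȳ_st) = Σ W_h² (1 − n_h/N_h) s_h²/n_h, with W_h = N_h/N and N = 3160:
  stratum Low: (1180/3160)²·(1 − 238/1180)·339.82²/238 = 54.0107
  stratum Mid: (940/3160)²·(1 − 144/940)·121.70²/144 = 7.707
  stratum High: (1040/3160)²·(1 − 175/1040)·17.22²/175 = 0.152652
V̂(ȳ_st) = 61.8703
SE(ȳ_st) = √61.8703 = 7.86577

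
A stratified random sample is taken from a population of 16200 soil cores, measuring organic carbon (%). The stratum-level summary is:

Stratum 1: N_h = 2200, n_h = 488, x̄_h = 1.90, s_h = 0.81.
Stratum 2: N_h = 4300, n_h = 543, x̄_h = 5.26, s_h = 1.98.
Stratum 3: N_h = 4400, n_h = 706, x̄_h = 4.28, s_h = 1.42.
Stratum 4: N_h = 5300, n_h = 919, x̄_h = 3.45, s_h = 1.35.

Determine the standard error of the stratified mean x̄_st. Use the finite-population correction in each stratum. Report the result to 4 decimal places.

SE(x̄_st) ≈ 0.0286

V̂(x̄_st) = Σ W_h² (1 − n_h/N_h) s_h²/n_h, with W_h = N_h/N and N = 16200:
  stratum 1: (2200/16200)²·(1 − 488/2200)·0.81²/488 = 1.92951e-05
  stratum 2: (4300/16200)²·(1 − 543/4300)·1.98²/543 = 0.000444437
  stratum 3: (4400/16200)²·(1 − 706/4400)·1.42²/706 = 0.000176885
  stratum 4: (5300/16200)²·(1 − 919/5300)·1.35²/919 = 0.000175457
V̂(x̄_st) = 0.000816074
SE(x̄_st) = √0.000816074 = 0.028567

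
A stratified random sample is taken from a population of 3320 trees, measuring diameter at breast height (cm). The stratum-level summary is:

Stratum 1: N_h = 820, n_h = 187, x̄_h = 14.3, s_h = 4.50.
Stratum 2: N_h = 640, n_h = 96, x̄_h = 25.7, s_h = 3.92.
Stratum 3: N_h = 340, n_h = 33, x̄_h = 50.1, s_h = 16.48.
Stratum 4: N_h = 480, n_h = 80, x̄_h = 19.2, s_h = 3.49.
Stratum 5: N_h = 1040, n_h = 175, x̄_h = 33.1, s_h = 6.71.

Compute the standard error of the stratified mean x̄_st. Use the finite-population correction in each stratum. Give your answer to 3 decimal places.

SE(x̄_st) ≈ 0.334

V̂(x̄_st) = Σ W_h² (1 − n_h/N_h) s_h²/n_h, with W_h = N_h/N and N = 3320:
  stratum 1: (820/3320)²·(1 − 187/820)·4.50²/187 = 0.00509947
  stratum 2: (640/3320)²·(1 − 96/640)·3.92²/96 = 0.00505596
  stratum 3: (340/3320)²·(1 − 33/340)·16.48²/33 = 0.0779366
  stratum 4: (480/3320)²·(1 − 80/480)·3.49²/80 = 0.00265208
  stratum 5: (1040/3320)²·(1 − 175/1040)·6.71²/175 = 0.0209981
V̂(x̄_st) = 0.111742
SE(x̄_st) = √0.111742 = 0.334279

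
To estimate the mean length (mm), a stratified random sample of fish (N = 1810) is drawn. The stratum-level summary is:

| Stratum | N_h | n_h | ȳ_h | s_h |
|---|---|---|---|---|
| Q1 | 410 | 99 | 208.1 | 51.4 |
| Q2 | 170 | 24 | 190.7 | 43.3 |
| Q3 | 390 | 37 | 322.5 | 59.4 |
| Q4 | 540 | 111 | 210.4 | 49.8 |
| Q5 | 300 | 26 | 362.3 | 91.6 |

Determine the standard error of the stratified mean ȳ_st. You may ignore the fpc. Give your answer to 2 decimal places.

SE(ȳ_st) ≈ 4.16

V̂(ȳ_st) = Σ W_h² s_h²/n_h, with W_h = N_h/N and N = 1810:
  stratum Q1: (410/1810)²·51.4²/99 = 1.36931
  stratum Q2: (170/1810)²·43.3²/24 = 0.689136
  stratum Q3: (390/1810)²·59.4²/37 = 4.42734
  stratum Q4: (540/1810)²·49.8²/111 = 1.98869
  stratum Q5: (300/1810)²·91.6²/26 = 8.86549
V̂(ȳ_st) = 17.34
SE(ȳ_st) = √17.34 = 4.16413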